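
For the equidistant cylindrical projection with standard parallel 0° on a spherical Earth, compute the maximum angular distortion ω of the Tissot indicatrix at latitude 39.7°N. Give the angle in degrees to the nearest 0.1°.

15.0°

For the equirectangular projection with φ₀ = 0 (plate carrée), h = 1 along meridians and k = sec φ along parallels.
At 39.7°: h = 1.000, k = 1.300; principal scales a = 1.300, b = 1.000.
sin(ω/2) = (a − b)/(a + b) = 0.2997/2.300 = 0.1303, so ω = 2 arcsin(0.1303) ≈ 15.0°.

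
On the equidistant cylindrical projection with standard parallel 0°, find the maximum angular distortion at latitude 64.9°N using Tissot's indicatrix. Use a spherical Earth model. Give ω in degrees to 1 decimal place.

47.7°

For the equirectangular projection with φ₀ = 0 (plate carrée), h = 1 along meridians and k = sec φ along parallels.
At 64.9°: h = 1.000, k = 2.357; principal scales a = 2.357, b = 1.000.
sin(ω/2) = (a − b)/(a + b) = 1.357/3.357 = 0.4043, so ω = 2 arcsin(0.4043) ≈ 47.7°.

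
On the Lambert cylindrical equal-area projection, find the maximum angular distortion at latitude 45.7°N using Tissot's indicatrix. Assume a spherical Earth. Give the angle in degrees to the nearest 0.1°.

40.3°

The Lambert cylindrical equal-area projection is the cylindrical equal-area projection with its standard parallel at the equator (φ₀ = 0). A cylindrical equal-area projection with standard parallel φ₀ has meridian scale h = cos φ / cos φ₀ and parallel scale k = cos φ₀ / cos φ (so areas are preserved, h·k = 1).
At 45.7°: h = 0.6984, k = 1.432; principal scales a = 1.432, b = 0.6984.
sin(ω/2) = (a − b)/(a + b) = 0.7334/2.130 = 0.3443, so ω = 2 arcsin(0.3443) ≈ 40.3°.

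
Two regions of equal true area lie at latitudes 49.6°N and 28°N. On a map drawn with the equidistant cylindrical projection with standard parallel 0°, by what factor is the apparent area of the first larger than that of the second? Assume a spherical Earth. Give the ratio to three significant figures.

1.36

Plate carrée maps x = Rλ, y = Rφ. The meridian scale is h = 1 and the parallel scale is k = 1/cos φ = sec φ.
Areal scale at 49.6°: h·k = 1.000 × 1.543 = 1.543.
Areal scale at 28°: h·k = 1.000 × 1.133 = 1.133.
Ratio = 1.543/1.133 ≈ 1.36.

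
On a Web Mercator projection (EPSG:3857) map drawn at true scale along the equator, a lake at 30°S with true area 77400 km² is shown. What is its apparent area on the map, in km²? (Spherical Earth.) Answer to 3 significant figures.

103000 km²

For Mercator, h = k = sec φ (a conformal cylindrical projection has a single point scale, 1/cos φ).
Areal scale = k² = sec²φ = 1/cos²(30°) = 1/0.8660² = 1.333.
Apparent area = 77400 × 1.333 ≈ 103000 km².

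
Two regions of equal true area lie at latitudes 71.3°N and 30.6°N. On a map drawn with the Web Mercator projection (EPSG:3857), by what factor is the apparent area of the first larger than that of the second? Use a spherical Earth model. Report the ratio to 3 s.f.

7.21

On Mercator, area is exaggerated by sec²φ = 1/cos²φ.
At 71.3°: sec²(71.3°) = 1/0.3206² = 9.728.
At 30.6°: sec²(30.6°) = 1/0.8607² = 1.350.
Ratio = 9.728/1.350 = cos²(30.6°)/cos²(71.3°) ≈ 7.21.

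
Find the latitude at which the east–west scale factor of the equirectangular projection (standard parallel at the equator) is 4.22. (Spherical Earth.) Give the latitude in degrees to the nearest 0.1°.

76.3°

Plate carrée: h = 1, k = sec φ along parallels.
sec φ = 4.22  ⇒  cos φ = 0.2370  ⇒  φ ≈ 76.3°.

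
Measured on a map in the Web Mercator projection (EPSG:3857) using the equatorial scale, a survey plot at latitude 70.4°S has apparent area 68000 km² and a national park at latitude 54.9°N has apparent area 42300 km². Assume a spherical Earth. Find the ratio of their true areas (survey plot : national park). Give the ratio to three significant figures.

Since Mercator area scale is 1/cos²φ, the true area equals the apparent area multiplied by cos²φ.
True area of survey plot: 68000 × cos²(70.4°) = 68000 × 0.1125 = 7652 km².
True area of national park: 42300 × cos²(54.9°) = 42300 × 0.3306 = 13990 km².
Ratio = 7652 / 13990 ≈ 0.547.

0.547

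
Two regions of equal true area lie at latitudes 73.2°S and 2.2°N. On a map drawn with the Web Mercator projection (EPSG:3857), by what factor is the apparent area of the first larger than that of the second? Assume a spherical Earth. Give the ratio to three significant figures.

Mercator areal scale is sec²φ.
At 73.2°: sec²(73.2°) = 1/0.2890² = 11.97.
At 2.2°: sec²(2.2°) = 1/0.9993² = 1.001.
Ratio = 11.97/1.001 = cos²(2.2°)/cos²(73.2°) ≈ 12.0.

12.0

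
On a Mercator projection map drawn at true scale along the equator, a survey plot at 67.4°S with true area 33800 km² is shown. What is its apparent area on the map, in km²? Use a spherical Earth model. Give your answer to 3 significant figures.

229000 km²

For Mercator, h = k = sec φ (a conformal cylindrical projection has a single point scale, 1/cos φ).
Areal scale = k² = sec²φ = 1/cos²(67.4°) = 1/0.3843² = 6.771.
Apparent area = 33800 × 6.771 ≈ 229000 km².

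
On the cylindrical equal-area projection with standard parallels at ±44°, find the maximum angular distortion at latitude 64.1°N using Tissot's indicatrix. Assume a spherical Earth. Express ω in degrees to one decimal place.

Cylindrical equal-area (φ₀ = 44°): h = cos φ / cos 44° along meridians, k = cos 44° / cos φ along parallels; h·k = 1.
At 64.1°: h = 0.6072, k = 1.647; principal scales a = 1.647, b = 0.6072.
sin(ω/2) = (a − b)/(a + b) = 1.040/2.254 = 0.4612, so ω = 2 arcsin(0.4612) ≈ 54.9°.

54.9°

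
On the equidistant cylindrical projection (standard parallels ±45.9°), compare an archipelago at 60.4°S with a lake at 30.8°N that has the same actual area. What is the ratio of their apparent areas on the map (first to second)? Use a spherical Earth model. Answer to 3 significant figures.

1.74

With standard parallel φ₀ = 45.9°, the equirectangular projection gives x = Rλ cos φ₀, y = Rφ, so h = 1 and k = cos 45.9° / cos φ.
Areal scale at 60.4°: h·k = 1.000 × 1.409 = 1.409.
Areal scale at 30.8°: h·k = 1.000 × 0.8102 = 0.8102.
Ratio = 1.409/0.8102 ≈ 1.74.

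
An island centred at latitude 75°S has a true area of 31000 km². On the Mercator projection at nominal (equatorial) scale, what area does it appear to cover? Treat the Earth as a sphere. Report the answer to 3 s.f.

Mercator is conformal, so the point scale is isotropic: h = k = sec φ = 1/cos φ.
Areal scale = k² = sec²φ = 1/cos²(75°) = 1/0.2588² = 14.93.
Apparent area = 31000 × 14.93 ≈ 463000 km².

463000 km²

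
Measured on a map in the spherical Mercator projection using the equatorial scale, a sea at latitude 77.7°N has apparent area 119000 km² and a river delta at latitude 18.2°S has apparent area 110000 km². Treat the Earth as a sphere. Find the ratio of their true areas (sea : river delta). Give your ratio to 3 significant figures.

Since Mercator area scale is 1/cos²φ, the true area equals the apparent area multiplied by cos²φ.
True area of sea: 119000 × cos²(77.7°) = 119000 × 0.04538 = 5400 km².
True area of river delta: 110000 × cos²(18.2°) = 110000 × 0.9024 = 99270 km².
Ratio = 5400 / 99270 ≈ 0.0544.

0.0544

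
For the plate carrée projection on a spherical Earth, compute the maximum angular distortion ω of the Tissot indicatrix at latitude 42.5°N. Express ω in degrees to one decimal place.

In the plate carrée (x = Rλ, y = Rφ), meridians are true-scale (h = 1) and parallels are stretched by k = sec φ.
At 42.5°: h = 1.000, k = 1.356; principal scales a = 1.356, b = 1.000.
sin(ω/2) = (a − b)/(a + b) = 0.3563/2.356 = 0.1512, so ω = 2 arcsin(0.1512) ≈ 17.4°.

17.4°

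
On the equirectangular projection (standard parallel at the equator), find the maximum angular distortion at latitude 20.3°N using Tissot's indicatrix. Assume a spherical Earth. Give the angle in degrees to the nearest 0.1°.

3.7°

For the equirectangular projection with φ₀ = 0 (plate carrée), h = 1 along meridians and k = sec φ along parallels.
At 20.3°: h = 1.000, k = 1.066; principal scales a = 1.066, b = 1.000.
sin(ω/2) = (a − b)/(a + b) = 0.06622/2.066 = 0.03205, so ω = 2 arcsin(0.03205) ≈ 3.7°.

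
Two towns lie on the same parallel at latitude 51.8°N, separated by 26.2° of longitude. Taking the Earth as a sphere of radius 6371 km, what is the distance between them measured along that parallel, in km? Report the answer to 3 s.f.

Arc length along a parallel = R cos φ · Δλ (with Δλ in radians).
= 6371 × cos 51.8° × (26.2° × π/180) = 6371 × 0.6184 × 0.4573 ≈ 1800 km.

1800 km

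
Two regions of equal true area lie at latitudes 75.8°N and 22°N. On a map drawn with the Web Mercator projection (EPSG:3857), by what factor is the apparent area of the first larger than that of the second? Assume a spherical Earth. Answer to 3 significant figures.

Mercator is conformal with k = sec φ, so areal scale = k² = sec²φ.
At 75.8°: sec²(75.8°) = 1/0.2453² = 16.62.
At 22°: sec²(22°) = 1/0.9272² = 1.163.
Ratio = 16.62/1.163 = cos²(22°)/cos²(75.8°) ≈ 14.3.

14.3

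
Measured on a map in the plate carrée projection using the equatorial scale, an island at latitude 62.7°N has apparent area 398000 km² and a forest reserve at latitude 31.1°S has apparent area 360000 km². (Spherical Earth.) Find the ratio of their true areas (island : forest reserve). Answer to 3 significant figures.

0.592

On the plate carrée, areal scale = h·k = 1 × sec φ, so true area = apparent × cos φ.
True area of island: 398000 × cos(62.7°) = 398000 × 0.4586 = 182500 km².
True area of forest reserve: 360000 × cos(31.1°) = 360000 × 0.8563 = 308300 km².
Ratio = 182500 / 308300 ≈ 0.592.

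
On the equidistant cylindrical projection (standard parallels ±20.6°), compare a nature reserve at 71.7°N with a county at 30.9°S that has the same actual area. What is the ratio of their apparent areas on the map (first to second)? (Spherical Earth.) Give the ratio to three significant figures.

2.73

With standard parallel φ₀ = 20.6°, the equirectangular projection gives x = Rλ cos φ₀, y = Rφ, so h = 1 and k = cos 20.6° / cos φ.
Areal scale at 71.7°: h·k = 1.000 × 2.981 = 2.981.
Areal scale at 30.9°: h·k = 1.000 × 1.091 = 1.091.
Ratio = 2.981/1.091 ≈ 2.73.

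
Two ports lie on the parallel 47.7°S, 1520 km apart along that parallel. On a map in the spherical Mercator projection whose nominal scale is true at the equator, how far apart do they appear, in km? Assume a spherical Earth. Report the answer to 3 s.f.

2260 km

For Mercator, h = k = sec φ (a conformal cylindrical projection has a single point scale, 1/cos φ).
Along the parallel, k = sec 47.7° = 1/0.6730 = 1.486.
Map distance = 1520 × 1.486 ≈ 2260 km.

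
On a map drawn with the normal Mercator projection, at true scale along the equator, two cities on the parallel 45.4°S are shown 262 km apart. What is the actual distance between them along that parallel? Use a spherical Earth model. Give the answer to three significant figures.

Mercator is conformal, so the point scale is isotropic: h = k = sec φ = 1/cos φ.
Along the parallel at 45.4°, map distances are exaggerated by k = sec 45.4° = 1.424.
True distance = 262 / 1.424 = 262 × cos 45.4° ≈ 184 km.

184 km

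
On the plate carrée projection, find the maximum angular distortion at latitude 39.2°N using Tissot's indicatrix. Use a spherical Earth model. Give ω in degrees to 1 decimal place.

In the plate carrée (x = Rλ, y = Rφ), meridians are true-scale (h = 1) and parallels are stretched by k = sec φ.
At 39.2°: h = 1.000, k = 1.290; principal scales a = 1.290, b = 1.000.
sin(ω/2) = (a − b)/(a + b) = 0.2904/2.290 = 0.1268, so ω = 2 arcsin(0.1268) ≈ 14.6°.

14.6°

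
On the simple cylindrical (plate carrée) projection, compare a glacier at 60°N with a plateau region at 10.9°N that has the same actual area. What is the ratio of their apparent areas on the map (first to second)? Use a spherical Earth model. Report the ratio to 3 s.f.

In the plate carrée (x = Rλ, y = Rφ), meridians are true-scale (h = 1) and parallels are stretched by k = sec φ.
Areal scale at 60°: h·k = 1.000 × 2.000 = 2.000.
Areal scale at 10.9°: h·k = 1.000 × 1.018 = 1.018.
Ratio = 2.000/1.018 ≈ 1.96.

1.96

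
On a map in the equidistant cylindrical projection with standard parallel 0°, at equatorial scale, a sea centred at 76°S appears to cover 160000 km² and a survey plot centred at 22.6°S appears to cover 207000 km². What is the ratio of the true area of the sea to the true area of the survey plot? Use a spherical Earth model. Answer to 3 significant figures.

On the plate carrée, areal scale = h·k = 1 × sec φ, so true area = apparent × cos φ.
True area of sea: 160000 × cos(76°) = 160000 × 0.2419 = 38710 km².
True area of survey plot: 207000 × cos(22.6°) = 207000 × 0.9232 = 191100 km².
Ratio = 38710 / 191100 ≈ 0.203.

0.203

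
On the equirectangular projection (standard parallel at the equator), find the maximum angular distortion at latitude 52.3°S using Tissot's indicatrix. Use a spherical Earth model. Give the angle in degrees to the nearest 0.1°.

27.9°

For the equirectangular projection with φ₀ = 0 (plate carrée), h = 1 along meridians and k = sec φ along parallels.
At 52.3°: h = 1.000, k = 1.635; principal scales a = 1.635, b = 1.000.
sin(ω/2) = (a − b)/(a + b) = 0.6353/2.635 = 0.2411, so ω = 2 arcsin(0.2411) ≈ 27.9°.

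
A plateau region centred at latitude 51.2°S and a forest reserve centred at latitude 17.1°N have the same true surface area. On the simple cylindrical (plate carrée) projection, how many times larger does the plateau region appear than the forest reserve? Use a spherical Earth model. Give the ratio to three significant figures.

1.53

For the equirectangular projection with φ₀ = 0 (plate carrée), h = 1 along meridians and k = sec φ along parallels.
Areal scale at 51.2°: h·k = 1.000 × 1.596 = 1.596.
Areal scale at 17.1°: h·k = 1.000 × 1.046 = 1.046.
Ratio = 1.596/1.046 ≈ 1.53.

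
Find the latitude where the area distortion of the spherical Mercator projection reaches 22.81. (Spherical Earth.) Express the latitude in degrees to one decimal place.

Mercator areal scale is sec²φ.
sec²φ = 22.81  ⇒  cos²φ = 0.04384  ⇒  cos φ = 0.2094.
φ = arccos(0.2094) ≈ 77.9°.

77.9°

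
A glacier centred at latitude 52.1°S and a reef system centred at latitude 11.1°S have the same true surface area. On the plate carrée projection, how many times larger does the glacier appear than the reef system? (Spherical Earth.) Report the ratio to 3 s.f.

In the plate carrée (x = Rλ, y = Rφ), meridians are true-scale (h = 1) and parallels are stretched by k = sec φ.
Areal scale at 52.1°: h·k = 1.000 × 1.628 = 1.628.
Areal scale at 11.1°: h·k = 1.000 × 1.019 = 1.019.
Ratio = 1.628/1.019 ≈ 1.60.

1.60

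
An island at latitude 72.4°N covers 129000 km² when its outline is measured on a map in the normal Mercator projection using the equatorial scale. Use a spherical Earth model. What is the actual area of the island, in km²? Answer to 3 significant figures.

Mercator is conformal, so the point scale is isotropic: h = k = sec φ = 1/cos φ.
Areal scale = k² = sec²φ = 1/cos²(72.4°) = 1/0.3024² = 10.94.
True area = apparent / (areal scale) = 129000 / 10.94 ≈ 11800 km².

11800 km²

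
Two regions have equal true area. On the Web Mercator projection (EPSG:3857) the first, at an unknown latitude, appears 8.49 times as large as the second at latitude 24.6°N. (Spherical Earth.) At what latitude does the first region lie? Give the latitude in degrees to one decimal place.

71.8°

For equal true areas on Mercator, apparent areas scale as sec²φ, so the ratio is cos²φ₂ / cos²φ₁.
cos²φ₂ / cos²φ₁ = 8.49  ⇒  cos φ₁ = cos 24.6° / √8.49 = 0.9092/2.914 = 0.3120.
φ₁ = arccos(0.3120) ≈ 71.8°.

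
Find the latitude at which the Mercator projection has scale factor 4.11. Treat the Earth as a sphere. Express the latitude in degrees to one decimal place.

75.9°

Mercator scale is k = sec φ = 1/cos φ.
1/cos φ = 4.11  ⇒  cos φ = 0.2433  ⇒  φ = arccos(0.2433) ≈ 75.9°.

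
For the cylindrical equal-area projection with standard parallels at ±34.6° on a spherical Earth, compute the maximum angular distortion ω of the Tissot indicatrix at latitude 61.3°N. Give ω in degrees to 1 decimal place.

A cylindrical equal-area projection with standard parallel φ₀ has meridian scale h = cos φ / cos φ₀ and parallel scale k = cos φ₀ / cos φ (so areas are preserved, h·k = 1).
At 61.3°: h = 0.5834, k = 1.714; principal scales a = 1.714, b = 0.5834.
sin(ω/2) = (a − b)/(a + b) = 1.131/2.297 = 0.4921, so ω = 2 arcsin(0.4921) ≈ 59.0°.

59.0°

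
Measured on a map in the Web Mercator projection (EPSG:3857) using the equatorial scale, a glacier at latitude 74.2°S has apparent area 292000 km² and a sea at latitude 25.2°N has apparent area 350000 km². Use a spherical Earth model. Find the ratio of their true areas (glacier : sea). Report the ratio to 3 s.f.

Mercator's areal exaggeration is sec²φ; hence true area = (apparent area) · cos²φ.
True area of glacier: 292000 × cos²(74.2°) = 292000 × 0.07414 = 21650 km².
True area of sea: 350000 × cos²(25.2°) = 350000 × 0.8187 = 286500 km².
Ratio = 21650 / 286500 ≈ 0.0755.

0.0755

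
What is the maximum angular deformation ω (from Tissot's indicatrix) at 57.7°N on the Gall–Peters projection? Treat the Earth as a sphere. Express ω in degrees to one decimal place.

The Gall–Peters projection is cylindrical equal-area with φ₀ = 45°. For cylindrical equal-area with standard parallel φ₀, h = cos φ / cos φ₀ and k = cos φ₀ / cos φ, so h·k = 1.
At 57.7°: h = 0.7557, k = 1.323; principal scales a = 1.323, b = 0.7557.
sin(ω/2) = (a − b)/(a + b) = 0.5676/2.079 = 0.2730, so ω = 2 arcsin(0.2730) ≈ 31.7°.

31.7°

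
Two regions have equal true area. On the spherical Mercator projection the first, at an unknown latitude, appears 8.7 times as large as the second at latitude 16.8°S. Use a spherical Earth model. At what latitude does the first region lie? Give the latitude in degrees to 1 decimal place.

71.1°

Mercator areal scale is sec²φ, so apparent-area ratio = sec²φ₁ / sec²φ₂ = cos²φ₂ / cos²φ₁.
cos²φ₂ / cos²φ₁ = 8.7  ⇒  cos φ₁ = cos 16.8° / √8.7 = 0.9573/2.950 = 0.3246.
φ₁ = arccos(0.3246) ≈ 71.1°.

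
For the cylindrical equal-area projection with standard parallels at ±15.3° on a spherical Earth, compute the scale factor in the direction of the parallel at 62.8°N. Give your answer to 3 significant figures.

Cylindrical equal-area (φ₀ = 15.3°): h = cos φ / cos 15.3° along meridians, k = cos 15.3° / cos φ along parallels; h·k = 1.
k = cos 15.3° / cos 62.8° = 0.9646/0.4571 = 2.110.

2.11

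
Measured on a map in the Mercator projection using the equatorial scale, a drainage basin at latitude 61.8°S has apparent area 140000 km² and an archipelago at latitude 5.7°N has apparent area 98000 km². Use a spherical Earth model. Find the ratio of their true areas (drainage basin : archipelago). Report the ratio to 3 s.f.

On Mercator the areal scale is sec²φ, so true area = apparent × cos²φ.
True area of drainage basin: 140000 × cos²(61.8°) = 140000 × 0.2233 = 31260 km².
True area of archipelago: 98000 × cos²(5.7°) = 98000 × 0.9901 = 97030 km².
Ratio = 31260 / 97030 ≈ 0.322.

0.322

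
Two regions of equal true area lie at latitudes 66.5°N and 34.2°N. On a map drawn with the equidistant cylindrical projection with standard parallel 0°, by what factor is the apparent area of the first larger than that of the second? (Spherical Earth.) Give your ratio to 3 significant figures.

2.07

In the plate carrée (x = Rλ, y = Rφ), meridians are true-scale (h = 1) and parallels are stretched by k = sec φ.
Areal scale at 66.5°: h·k = 1.000 × 2.508 = 2.508.
Areal scale at 34.2°: h·k = 1.000 × 1.209 = 1.209.
Ratio = 2.508/1.209 ≈ 2.07.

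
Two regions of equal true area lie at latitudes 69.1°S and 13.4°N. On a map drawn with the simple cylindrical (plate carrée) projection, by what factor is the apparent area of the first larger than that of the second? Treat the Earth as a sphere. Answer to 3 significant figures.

For the equirectangular projection with φ₀ = 0 (plate carrée), h = 1 along meridians and k = sec φ along parallels.
Areal scale at 69.1°: h·k = 1.000 × 2.803 = 2.803.
Areal scale at 13.4°: h·k = 1.000 × 1.028 = 1.028.
Ratio = 2.803/1.028 ≈ 2.73.

2.73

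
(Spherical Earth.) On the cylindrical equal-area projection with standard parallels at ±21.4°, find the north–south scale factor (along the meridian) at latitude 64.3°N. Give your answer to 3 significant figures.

For cylindrical equal-area with standard parallel φ₀, h = cos φ / cos φ₀ and k = cos φ₀ / cos φ, so h·k = 1.
h = cos 64.3° / cos 21.4° = 0.4337/0.9311 = 0.4658.

0.466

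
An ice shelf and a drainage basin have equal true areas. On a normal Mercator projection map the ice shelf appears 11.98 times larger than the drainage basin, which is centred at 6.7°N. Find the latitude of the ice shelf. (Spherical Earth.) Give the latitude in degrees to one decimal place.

For equal true areas on Mercator, apparent areas scale as sec²φ, so the ratio is cos²φ₂ / cos²φ₁.
cos²φ₂ / cos²φ₁ = 11.98  ⇒  cos φ₁ = cos 6.7° / √11.98 = 0.9932/3.461 = 0.2869.
φ₁ = arccos(0.2869) ≈ 73.3°.

73.3°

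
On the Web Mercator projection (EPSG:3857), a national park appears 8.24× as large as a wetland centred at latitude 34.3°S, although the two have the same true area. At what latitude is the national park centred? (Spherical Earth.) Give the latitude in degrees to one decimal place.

73.3°

On Mercator, (apparent₁)/(apparent₂) = sec²φ₁ / sec²φ₂ when true areas are equal.
cos²φ₂ / cos²φ₁ = 8.24  ⇒  cos φ₁ = cos 34.3° / √8.24 = 0.8261/2.871 = 0.2878.
φ₁ = arccos(0.2878) ≈ 73.3°.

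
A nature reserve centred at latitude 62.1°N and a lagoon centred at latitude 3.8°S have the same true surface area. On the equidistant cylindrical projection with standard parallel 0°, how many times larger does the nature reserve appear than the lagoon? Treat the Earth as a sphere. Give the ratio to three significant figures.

2.13

In the plate carrée (x = Rλ, y = Rφ), meridians are true-scale (h = 1) and parallels are stretched by k = sec φ.
Areal scale at 62.1°: h·k = 1.000 × 2.137 = 2.137.
Areal scale at 3.8°: h·k = 1.000 × 1.002 = 1.002.
Ratio = 2.137/1.002 ≈ 2.13.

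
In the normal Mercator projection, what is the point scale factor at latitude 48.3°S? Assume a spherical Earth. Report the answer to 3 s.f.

1.50

For Mercator, h = k = sec φ (a conformal cylindrical projection has a single point scale, 1/cos φ).
k = 1/cos 48.3° = 1/0.6652 = 1.503.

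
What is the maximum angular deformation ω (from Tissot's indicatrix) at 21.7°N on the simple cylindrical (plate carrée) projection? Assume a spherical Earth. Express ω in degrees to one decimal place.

4.2°

Plate carrée maps x = Rλ, y = Rφ. The meridian scale is h = 1 and the parallel scale is k = 1/cos φ = sec φ.
At 21.7°: h = 1.000, k = 1.076; principal scales a = 1.076, b = 1.000.
sin(ω/2) = (a − b)/(a + b) = 0.07627/2.076 = 0.03674, so ω = 2 arcsin(0.03674) ≈ 4.2°.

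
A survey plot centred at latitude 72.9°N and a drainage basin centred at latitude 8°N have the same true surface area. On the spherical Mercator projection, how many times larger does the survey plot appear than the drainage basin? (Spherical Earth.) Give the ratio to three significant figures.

Mercator is conformal with k = sec φ, so areal scale = k² = sec²φ.
At 72.9°: sec²(72.9°) = 1/0.2940² = 11.57.
At 8°: sec²(8°) = 1/0.9903² = 1.020.
Ratio = 11.57/1.020 = cos²(8°)/cos²(72.9°) ≈ 11.3.

11.3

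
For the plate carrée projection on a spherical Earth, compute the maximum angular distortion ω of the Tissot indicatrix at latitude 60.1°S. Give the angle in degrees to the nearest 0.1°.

For the equirectangular projection with φ₀ = 0 (plate carrée), h = 1 along meridians and k = sec φ along parallels.
At 60.1°: h = 1.000, k = 2.006; principal scales a = 2.006, b = 1.000.
sin(ω/2) = (a − b)/(a + b) = 1.006/3.006 = 0.3347, so ω = 2 arcsin(0.3347) ≈ 39.1°.

39.1°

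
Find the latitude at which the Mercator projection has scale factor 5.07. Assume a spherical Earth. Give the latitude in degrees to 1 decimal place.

Mercator scale is k = sec φ = 1/cos φ.
1/cos φ = 5.07  ⇒  cos φ = 0.1972  ⇒  φ = arccos(0.1972) ≈ 78.6°.

78.6°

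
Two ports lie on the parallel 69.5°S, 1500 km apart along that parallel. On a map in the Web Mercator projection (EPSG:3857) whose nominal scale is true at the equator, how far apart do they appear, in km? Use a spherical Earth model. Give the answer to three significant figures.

4280 km

For Mercator, h = k = sec φ (a conformal cylindrical projection has a single point scale, 1/cos φ).
Along the parallel, k = sec 69.5° = 1/0.3502 = 2.855.
Map distance = 1500 × 2.855 ≈ 4280 km.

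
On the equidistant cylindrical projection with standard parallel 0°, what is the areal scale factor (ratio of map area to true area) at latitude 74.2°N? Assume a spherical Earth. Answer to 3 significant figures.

Plate carrée maps x = Rλ, y = Rφ. The meridian scale is h = 1 and the parallel scale is k = 1/cos φ = sec φ.
Areal scale = h·k = 1 × sec φ; at 74.2°, h = 1.000, k = 3.673, so h·k = 3.673.

3.67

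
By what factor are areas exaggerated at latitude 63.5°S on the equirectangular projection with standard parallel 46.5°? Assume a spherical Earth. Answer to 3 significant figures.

1.54

The equidistant cylindrical projection with φ₀ = 46.5° has h = 1 (meridians true) and k = cos φ₀ / cos φ along parallels.
Areal scale = h·k = 1 × cos φ₀ / cos φ; at 63.5°, h = 1.000, k = 1.543, so h·k = 1.543.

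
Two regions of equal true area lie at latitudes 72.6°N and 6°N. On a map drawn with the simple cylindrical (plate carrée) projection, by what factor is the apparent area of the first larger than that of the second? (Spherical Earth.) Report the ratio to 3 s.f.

Plate carrée maps x = Rλ, y = Rφ. The meridian scale is h = 1 and the parallel scale is k = 1/cos φ = sec φ.
Areal scale at 72.6°: h·k = 1.000 × 3.344 = 3.344.
Areal scale at 6°: h·k = 1.000 × 1.006 = 1.006.
Ratio = 3.344/1.006 ≈ 3.33.

3.33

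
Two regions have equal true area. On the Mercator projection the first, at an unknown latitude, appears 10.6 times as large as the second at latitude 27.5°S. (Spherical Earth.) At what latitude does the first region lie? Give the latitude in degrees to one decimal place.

For equal true areas on Mercator, apparent areas scale as sec²φ, so the ratio is cos²φ₂ / cos²φ₁.
cos²φ₂ / cos²φ₁ = 10.6  ⇒  cos φ₁ = cos 27.5° / √10.6 = 0.8870/3.256 = 0.2724.
φ₁ = arccos(0.2724) ≈ 74.2°.

74.2°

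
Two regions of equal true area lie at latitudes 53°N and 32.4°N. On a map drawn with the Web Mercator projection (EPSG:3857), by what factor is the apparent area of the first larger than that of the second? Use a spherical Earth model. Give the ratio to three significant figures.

Mercator is conformal with k = sec φ, so areal scale = k² = sec²φ.
At 53°: sec²(53°) = 1/0.6018² = 2.761.
At 32.4°: sec²(32.4°) = 1/0.8443² = 1.403.
Ratio = 2.761/1.403 = cos²(32.4°)/cos²(53°) ≈ 1.97.

1.97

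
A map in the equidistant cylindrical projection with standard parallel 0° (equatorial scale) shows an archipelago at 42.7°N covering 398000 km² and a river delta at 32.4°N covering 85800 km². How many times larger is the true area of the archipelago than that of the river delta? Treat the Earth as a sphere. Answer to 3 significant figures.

4.04

Plate carrée has h = 1 and k = sec φ, giving areal scale sec φ; true area = (apparent area) · cos φ.
True area of archipelago: 398000 × cos(42.7°) = 398000 × 0.7349 = 292500 km².
True area of river delta: 85800 × cos(32.4°) = 85800 × 0.8443 = 72440 km².
Ratio = 292500 / 72440 ≈ 4.04.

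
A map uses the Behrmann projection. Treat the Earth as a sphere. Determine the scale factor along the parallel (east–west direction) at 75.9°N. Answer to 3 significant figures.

3.55

Behrmann is a cylindrical equal-area projection with standard parallels at ±30°. For cylindrical equal-area with standard parallel φ₀, h = cos φ / cos φ₀ and k = cos φ₀ / cos φ, so h·k = 1.
k = cos 30° / cos 75.9° = 0.8660/0.2436 = 3.555.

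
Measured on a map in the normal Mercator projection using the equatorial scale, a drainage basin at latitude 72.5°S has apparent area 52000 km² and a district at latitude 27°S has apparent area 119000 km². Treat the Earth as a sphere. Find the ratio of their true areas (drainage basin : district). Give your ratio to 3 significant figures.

Mercator's areal exaggeration is sec²φ; hence true area = (apparent area) · cos²φ.
True area of drainage basin: 52000 × cos²(72.5°) = 52000 × 0.09042 = 4702 km².
True area of district: 119000 × cos²(27°) = 119000 × 0.7939 = 94470 km².
Ratio = 4702 / 94470 ≈ 0.0498.

0.0498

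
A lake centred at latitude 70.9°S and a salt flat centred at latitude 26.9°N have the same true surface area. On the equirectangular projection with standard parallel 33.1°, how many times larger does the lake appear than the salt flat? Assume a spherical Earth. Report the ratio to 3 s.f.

2.73

The equidistant cylindrical projection with φ₀ = 33.1° has h = 1 (meridians true) and k = cos φ₀ / cos φ along parallels.
Areal scale at 70.9°: h·k = 1.000 × 2.560 = 2.560.
Areal scale at 26.9°: h·k = 1.000 × 0.9394 = 0.9394.
Ratio = 2.560/0.9394 ≈ 2.73.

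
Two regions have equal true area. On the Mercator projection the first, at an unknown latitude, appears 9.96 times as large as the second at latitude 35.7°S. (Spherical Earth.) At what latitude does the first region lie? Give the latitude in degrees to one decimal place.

For equal true areas on Mercator, apparent areas scale as sec²φ, so the ratio is cos²φ₂ / cos²φ₁.
cos²φ₂ / cos²φ₁ = 9.96  ⇒  cos φ₁ = cos 35.7° / √9.96 = 0.8121/3.156 = 0.2573.
φ₁ = arccos(0.2573) ≈ 75.1°.

75.1°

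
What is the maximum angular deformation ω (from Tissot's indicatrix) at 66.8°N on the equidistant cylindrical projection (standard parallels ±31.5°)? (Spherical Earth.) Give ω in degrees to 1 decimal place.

The equidistant cylindrical projection with φ₀ = 31.5° has h = 1 (meridians true) and k = cos φ₀ / cos φ along parallels.
At 66.8°: h = 1.000, k = 2.164; principal scales a = 2.164, b = 1.000.
sin(ω/2) = (a − b)/(a + b) = 1.164/3.164 = 0.3680, so ω = 2 arcsin(0.3680) ≈ 43.2°.

43.2°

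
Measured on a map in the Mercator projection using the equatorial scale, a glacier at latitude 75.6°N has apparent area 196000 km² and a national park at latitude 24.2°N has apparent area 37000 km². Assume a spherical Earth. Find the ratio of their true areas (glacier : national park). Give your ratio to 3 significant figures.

0.394

Mercator's areal exaggeration is sec²φ; hence true area = (apparent area) · cos²φ.
True area of glacier: 196000 × cos²(75.6°) = 196000 × 0.06185 = 12120 km².
True area of national park: 37000 × cos²(24.2°) = 37000 × 0.8320 = 30780 km².
Ratio = 12120 / 30780 ≈ 0.394.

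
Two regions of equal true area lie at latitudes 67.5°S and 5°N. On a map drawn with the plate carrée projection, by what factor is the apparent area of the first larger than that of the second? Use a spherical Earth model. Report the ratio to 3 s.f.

Plate carrée maps x = Rλ, y = Rφ. The meridian scale is h = 1 and the parallel scale is k = 1/cos φ = sec φ.
Areal scale at 67.5°: h·k = 1.000 × 2.613 = 2.613.
Areal scale at 5°: h·k = 1.000 × 1.004 = 1.004.
Ratio = 2.613/1.004 ≈ 2.60.

2.60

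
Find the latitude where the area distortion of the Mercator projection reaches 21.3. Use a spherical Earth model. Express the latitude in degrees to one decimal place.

77.5°

Mercator areal scale is sec²φ.
sec²φ = 21.3  ⇒  cos²φ = 0.04695  ⇒  cos φ = 0.2167.
φ = arccos(0.2167) ≈ 77.5°.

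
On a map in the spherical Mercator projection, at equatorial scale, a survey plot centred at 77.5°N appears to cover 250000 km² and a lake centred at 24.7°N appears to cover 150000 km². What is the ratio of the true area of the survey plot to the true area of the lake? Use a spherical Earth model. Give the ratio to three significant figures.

0.0946

Mercator's areal exaggeration is sec²φ; hence true area = (apparent area) · cos²φ.
True area of survey plot: 250000 × cos²(77.5°) = 250000 × 0.04685 = 11710 km².
True area of lake: 150000 × cos²(24.7°) = 150000 × 0.8254 = 123800 km².
Ratio = 11710 / 123800 ≈ 0.0946.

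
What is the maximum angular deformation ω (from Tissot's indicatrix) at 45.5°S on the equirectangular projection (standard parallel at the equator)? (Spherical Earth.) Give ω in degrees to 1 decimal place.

20.3°

In the plate carrée (x = Rλ, y = Rφ), meridians are true-scale (h = 1) and parallels are stretched by k = sec φ.
At 45.5°: h = 1.000, k = 1.427; principal scales a = 1.427, b = 1.000.
sin(ω/2) = (a − b)/(a + b) = 0.4267/2.427 = 0.1758, so ω = 2 arcsin(0.1758) ≈ 20.3°.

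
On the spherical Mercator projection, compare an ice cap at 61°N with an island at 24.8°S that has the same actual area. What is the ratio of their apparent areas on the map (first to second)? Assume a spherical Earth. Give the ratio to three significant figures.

3.51

Mercator is conformal with k = sec φ, so areal scale = k² = sec²φ.
At 61°: sec²(61°) = 1/0.4848² = 4.255.
At 24.8°: sec²(24.8°) = 1/0.9078² = 1.214.
Ratio = 4.255/1.214 = cos²(24.8°)/cos²(61°) ≈ 3.51.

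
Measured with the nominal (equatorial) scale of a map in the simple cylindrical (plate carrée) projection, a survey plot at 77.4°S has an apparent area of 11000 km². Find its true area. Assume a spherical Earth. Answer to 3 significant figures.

2400 km²

Plate carrée maps x = Rλ, y = Rφ. The meridian scale is h = 1 and the parallel scale is k = 1/cos φ = sec φ.
Areal scale = h·k = 1 × sec φ; at 77.4°, h = 1.000, k = 4.584, so h·k = 4.584.
True area = apparent / (areal scale) = 11000 / 4.584 ≈ 2400 km².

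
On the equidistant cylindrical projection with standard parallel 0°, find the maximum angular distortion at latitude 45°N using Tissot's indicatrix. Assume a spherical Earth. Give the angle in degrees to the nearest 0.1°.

19.8°

In the plate carrée (x = Rλ, y = Rφ), meridians are true-scale (h = 1) and parallels are stretched by k = sec φ.
At 45°: h = 1.000, k = 1.414; principal scales a = 1.414, b = 1.000.
sin(ω/2) = (a − b)/(a + b) = 0.4142/2.414 = 0.1716, so ω = 2 arcsin(0.1716) ≈ 19.8°.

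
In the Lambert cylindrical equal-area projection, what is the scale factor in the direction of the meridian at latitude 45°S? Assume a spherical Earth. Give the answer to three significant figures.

0.707

The Lambert cylindrical equal-area projection is the cylindrical equal-area projection with its standard parallel at the equator (φ₀ = 0). Cylindrical equal-area (φ₀ = 0°): h = cos φ / cos 0° along meridians, k = cos 0° / cos φ along parallels; h·k = 1.
h = cos 45° / cos 0° = 0.7071/1.000 = 0.7071.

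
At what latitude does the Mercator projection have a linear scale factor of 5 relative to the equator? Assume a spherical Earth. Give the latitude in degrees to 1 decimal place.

Mercator scale is k = sec φ = 1/cos φ.
1/cos φ = 5  ⇒  cos φ = 0.2000  ⇒  φ = arccos(0.2000) ≈ 78.5°.

78.5°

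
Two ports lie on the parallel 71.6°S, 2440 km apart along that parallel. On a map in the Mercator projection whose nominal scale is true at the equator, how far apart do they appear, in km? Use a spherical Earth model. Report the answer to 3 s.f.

7730 km

The Mercator projection is conformal; its linear scale factor is the same in every direction and equals sec φ = 1/cos φ.
Along the parallel, k = sec 71.6° = 1/0.3156 = 3.168.
Map distance = 2440 × 3.168 ≈ 7730 km.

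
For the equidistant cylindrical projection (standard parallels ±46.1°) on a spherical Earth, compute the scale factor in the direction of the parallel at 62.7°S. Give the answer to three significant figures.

1.51

In the equirectangular projection with standard parallel φ₀ = 46.1° (x = Rλ cos φ₀, y = Rφ), meridians are true-scale (h = 1) and the parallel scale is k = cos φ₀ / cos φ.
k = cos 46.1° / cos 62.7° = 0.6934/0.4586 = 1.512.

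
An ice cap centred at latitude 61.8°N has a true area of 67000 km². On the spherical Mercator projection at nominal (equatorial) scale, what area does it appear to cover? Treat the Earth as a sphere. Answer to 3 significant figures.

300000 km²

Mercator is conformal, so the point scale is isotropic: h = k = sec φ = 1/cos φ.
Areal scale = k² = sec²φ = 1/cos²(61.8°) = 1/0.4726² = 4.478.
Apparent area = 67000 × 4.478 ≈ 300000 km².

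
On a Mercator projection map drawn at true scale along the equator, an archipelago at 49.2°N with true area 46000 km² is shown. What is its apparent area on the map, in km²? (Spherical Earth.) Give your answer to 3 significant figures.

108000 km²

Mercator is conformal, so the point scale is isotropic: h = k = sec φ = 1/cos φ.
Areal scale = k² = sec²φ = 1/cos²(49.2°) = 1/0.6534² = 2.342.
Apparent area = 46000 × 2.342 ≈ 108000 km².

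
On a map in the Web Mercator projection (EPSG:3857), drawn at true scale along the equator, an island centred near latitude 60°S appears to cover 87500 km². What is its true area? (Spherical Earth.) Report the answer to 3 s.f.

21900 km²

The Mercator projection is conformal; its linear scale factor is the same in every direction and equals sec φ = 1/cos φ.
Areal scale = k² = sec²φ = 1/cos²(60°) = 1/0.5000² = 4.000.
True area = apparent / (areal scale) = 87500 / 4.000 ≈ 21900 km².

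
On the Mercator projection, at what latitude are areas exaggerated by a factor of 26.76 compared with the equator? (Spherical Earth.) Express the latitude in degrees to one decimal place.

Mercator areal scale is sec²φ.
sec²φ = 26.76  ⇒  cos²φ = 0.03737  ⇒  cos φ = 0.1933.
φ = arccos(0.1933) ≈ 78.9°.

78.9°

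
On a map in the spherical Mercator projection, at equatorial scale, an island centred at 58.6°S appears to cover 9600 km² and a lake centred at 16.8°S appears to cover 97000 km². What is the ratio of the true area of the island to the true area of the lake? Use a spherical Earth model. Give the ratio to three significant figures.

0.0293

Mercator's areal exaggeration is sec²φ; hence true area = (apparent area) · cos²φ.
True area of island: 9600 × cos²(58.6°) = 9600 × 0.2715 = 2606 km².
True area of lake: 97000 × cos²(16.8°) = 97000 × 0.9165 = 88900 km².
Ratio = 2606 / 88900 ≈ 0.0293.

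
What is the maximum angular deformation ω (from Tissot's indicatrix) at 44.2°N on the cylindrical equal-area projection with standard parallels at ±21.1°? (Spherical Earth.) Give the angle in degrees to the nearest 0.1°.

For cylindrical equal-area with standard parallel φ₀, h = cos φ / cos φ₀ and k = cos φ₀ / cos φ, so h·k = 1.
At 44.2°: h = 0.7684, k = 1.301; principal scales a = 1.301, b = 0.7684.
sin(ω/2) = (a − b)/(a + b) = 0.5329/2.070 = 0.2575, so ω = 2 arcsin(0.2575) ≈ 29.8°.

29.8°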